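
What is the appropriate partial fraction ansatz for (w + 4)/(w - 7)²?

Repeated linear factor: α/(w - 7) + β/(w - 7)²


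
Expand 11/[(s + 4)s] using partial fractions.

11/(s + 4)s = α/(s + 4) + β/s. α = 11/(-4 - 0) = -11/4, β = 11/(0 + 4) = 11/4
Result: (-11/4)/(s + 4) + (11/4)/s


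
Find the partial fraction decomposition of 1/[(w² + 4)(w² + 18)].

Coefficient matching gives A = C = 0, B = 1/(18-4) = 1/14, D = -B = -1/14
Result: (1/14)/(w² + 4) - (1/14)/(w² + 18)


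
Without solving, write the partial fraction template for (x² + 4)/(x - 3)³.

Repeated linear factor (power 3): P/(x - 3) + Q/(x - 3)² + R/(x - 3)³


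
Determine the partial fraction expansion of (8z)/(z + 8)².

(8z) = A(z + 8) + B. At z = -8: B = 8·(-8) + 0 = -64. Coeff of z: A = 8
Result: 8/(z + 8) - 64/(z + 8)²


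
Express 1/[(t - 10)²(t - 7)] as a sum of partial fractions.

Cover-up at t=7: R = 1/(7 - 10)² = 1/9. Cover-up at t=10: Q = 1/(10 - 7) = 1/3. Comparing t² coeff: P = -R = -1/9
Result: (-1/9)/(t - 10) + (1/3)/(t - 10)² + (1/9)/(t - 7)


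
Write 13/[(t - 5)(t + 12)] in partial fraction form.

13/(t - 5)(t + 12) = A/(t - 5) + B/(t + 12). A = 13/(5 + 12) = 13/17, B = 13/(-12 - 5) = -13/17
Result: (13/17)/(t - 5) - (13/17)/(t + 12)


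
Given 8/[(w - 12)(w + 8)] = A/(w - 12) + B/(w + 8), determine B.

Cover-up at w = -8: B = 8/(-8 - 12) = -8/20 = -2/5


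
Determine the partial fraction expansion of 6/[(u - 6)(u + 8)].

6/(u - 6)(u + 8) = α/(u - 6) + β/(u + 8). α = 6/(6 + 8) = 3/7, β = 6/(-8 - 6) = -3/7
Result: (3/7)/(u - 6) - (3/7)/(u + 8)


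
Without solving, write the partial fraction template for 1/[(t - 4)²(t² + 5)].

Repeated linear + quadratic: P/(t - 4) + Q/(t - 4)² + (Rt + S)/(t² + 5)


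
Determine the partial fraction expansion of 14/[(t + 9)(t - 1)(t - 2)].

Using cover-up method: α = 7/55, β = -7/5, γ = 14/11
Result: (7/55)/(t + 9) - (7/5)/(t - 1) + (14/11)/(t - 2)


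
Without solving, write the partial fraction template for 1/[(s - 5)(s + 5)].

Distinct linear factors: α/(s - 5) + β/(s + 5)


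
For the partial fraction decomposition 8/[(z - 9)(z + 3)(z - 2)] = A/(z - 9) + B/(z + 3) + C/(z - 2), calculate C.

Cover-up at z = 2: C = 8/[(2 - 9)(2 + 3)] = 8/[(-7)(5)] = -8/35


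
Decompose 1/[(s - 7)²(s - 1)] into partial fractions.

Cover-up at s=1: R = 1/(1 - 7)² = 1/36. Cover-up at s=7: Q = 1/(7 - 1) = 1/6. Comparing s² coeff: P = -R = -1/36
Result: (-1/36)/(s - 7) + (1/6)/(s - 7)² + (1/36)/(s - 1)


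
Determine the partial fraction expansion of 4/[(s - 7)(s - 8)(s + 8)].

Using cover-up method: α = -4/15, β = 1/4, γ = 1/60
Result: (-4/15)/(s - 7) + (1/4)/(s - 8) + (1/60)/(s + 8)


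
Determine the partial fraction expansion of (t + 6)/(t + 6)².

(t + 6) = A(t + 6) + B. At t = -6: B = 1·(-6) + 6 = 0. Coeff of t: A = 1
Result: 1/(t + 6)


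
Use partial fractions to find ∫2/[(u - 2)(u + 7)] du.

Decompose: 2/[(u - 2)(u + 7)] = (2/9)/(u - 2) - (2/9)/(u + 7). Integrate each term: (2/9) ln|(u - 2)| - (2/9) ln|(u + 7)| + C


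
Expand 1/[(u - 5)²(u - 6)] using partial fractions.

Cover-up at u=6: C = 1/(6 - 5)² = 1. Cover-up at u=5: B = 1/(5 - 6) = -1. Comparing u² coeff: A = -C = -1
Result: -1/(u - 5) - 1/(u - 5)² + 1/(u - 6)


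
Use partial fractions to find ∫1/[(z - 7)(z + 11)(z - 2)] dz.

Cover-up: P = 1/90, Q = 1/234, R = -1/65. Decomposition: (1/90)/(z - 7) + (1/234)/(z + 11) - (1/65)/(z - 2). Integrate each term: (1/90) ln|(z - 7)| + (1/234) ln|(z + 11)| - (1/65) ln|(z - 2)| + C


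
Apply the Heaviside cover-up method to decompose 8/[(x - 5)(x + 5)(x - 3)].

Cover (x - 5), x=5: A = 8/[(5 + 5)(5 - 3)] = 2/5. Cover (x + 5), x=-5: B = 8/[(-5 - 5)(-5 - 3)] = 1/10. Cover (x - 3), x=3: C = 8/[(3 - 5)(3 + 5)] = -1/2.
Result: (2/5)/(x - 5) + (1/10)/(x + 5) - (1/2)/(x - 3)


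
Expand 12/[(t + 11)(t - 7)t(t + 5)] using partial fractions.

Using Heaviside cover-up: (-1/99)/(t + 11) + (1/126)/(t - 7) - (12/385)/t + (1/30)/(t + 5)


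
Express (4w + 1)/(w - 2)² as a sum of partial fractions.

(4w + 1) = α(w - 2) + β. At w = 2: β = 4·2 + 1 = 9. Coeff of w: α = 4
Result: 4/(w - 2) + 9/(w - 2)²


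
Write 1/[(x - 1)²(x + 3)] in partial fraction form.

Cover-up at x=-3: R = 1/(-3 - 1)² = 1/16. Cover-up at x=1: Q = 1/(1 + 3) = 1/4. Comparing x² coeff: P = -R = -1/16
Result: (-1/16)/(x - 1) + (1/4)/(x - 1)² + (1/16)/(x + 3)


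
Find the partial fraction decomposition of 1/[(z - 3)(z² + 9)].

Cover-up at z = 3: α = 1/(3² + 9) = 1/18. Then β = -α = -1/18, γ = -α·(0 + 3) = -1/6
Result: (1/18)/(z - 3) - ((1/18)z + 1/6)/(z² + 9)


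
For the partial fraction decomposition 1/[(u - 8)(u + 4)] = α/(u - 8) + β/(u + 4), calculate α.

Cover-up at u = 8: α = 1/(8 + 4) = 1/12


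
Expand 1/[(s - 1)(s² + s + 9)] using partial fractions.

Cover-up at s = 1: P = 1/(1² + 1·1 + 9) = 1/11. Then Q = -P = -1/11, R = -P·(1 + 1) = -2/11
Result: (1/11)/(s - 1) - ((1/11)s + 2/11)/(s² + s + 9)


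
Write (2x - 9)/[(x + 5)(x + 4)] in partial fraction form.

At x=-5: A = (2·(-5) - 9)/(-5 + 4) = 19. At x=-4: B = (2·(-4) - 9)/(-4 + 5) = -17
Result: 19/(x + 5) - 17/(x + 4)


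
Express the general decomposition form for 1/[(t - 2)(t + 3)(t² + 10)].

Two linear + quadratic: P/(t - 2) + Q/(t + 3) + (Rt + S)/(t² + 10)


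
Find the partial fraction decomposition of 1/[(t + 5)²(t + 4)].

Cover-up at t=-4: R = 1/(-4 + 5)² = 1. Cover-up at t=-5: Q = 1/(-5 + 4) = -1. Comparing t² coeff: P = -R = -1
Result: -1/(t + 5) - 1/(t + 5)² + 1/(t + 4)


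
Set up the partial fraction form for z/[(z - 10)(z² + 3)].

Linear + irreducible quadratic: α/(z - 10) + (βz + γ)/(z² + 3)


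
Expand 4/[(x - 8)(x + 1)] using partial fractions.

4/(x - 8)(x + 1) = P/(x - 8) + Q/(x + 1). P = 4/(8 + 1) = 4/9, Q = 4/(-1 - 8) = -4/9
Result: (4/9)/(x - 8) - (4/9)/(x + 1)


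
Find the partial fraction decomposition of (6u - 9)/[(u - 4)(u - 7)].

At u=4: P = (6·4 - 9)/(4 - 7) = -5. At u=7: Q = (6·7 - 9)/(7 - 4) = 11
Result: -5/(u - 4) + 11/(u - 7)


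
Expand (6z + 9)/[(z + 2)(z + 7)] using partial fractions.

At z=-2: α = (6·(-2) + 9)/(-2 + 7) = -3/5. At z=-7: β = (6·(-7) + 9)/(-7 + 2) = 33/5
Result: (-3/5)/(z + 2) + (33/5)/(z + 7)


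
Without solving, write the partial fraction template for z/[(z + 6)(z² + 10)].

Linear + irreducible quadratic: A/(z + 6) + (Bz + C)/(z² + 10)


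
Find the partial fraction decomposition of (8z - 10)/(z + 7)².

(8z - 10) = P(z + 7) + Q. At z = -7: Q = 8·(-7) - 10 = -66. Coeff of z: P = 8
Result: 8/(z + 7) - 66/(z + 7)²


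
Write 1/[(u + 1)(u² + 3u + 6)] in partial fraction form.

Cover-up at u = -1: A = 1/((-1)² + 3·(-1) + 6) = 1/4. Then B = -A = -1/4, C = -A·(3 - 1) = -1/2
Result: (1/4)/(u + 1) - ((1/4)u + 1/2)/(u² + 3u + 6)


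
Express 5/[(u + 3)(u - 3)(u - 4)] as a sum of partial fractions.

Using cover-up method: P = 5/42, Q = -5/6, R = 5/7
Result: (5/42)/(u + 3) - (5/6)/(u - 3) + (5/7)/(u - 4)


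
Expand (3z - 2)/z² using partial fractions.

(3z - 2) = Pz + Q. At z = 0: Q = 3·0 - 2 = -2. Coeff of z: P = 3
Result: 3/z - 2/z²


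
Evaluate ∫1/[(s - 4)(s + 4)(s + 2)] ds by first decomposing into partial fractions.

Cover-up: P = 1/48, Q = 1/16, R = -1/12. Decomposition: (1/48)/(s - 4) + (1/16)/(s + 4) - (1/12)/(s + 2). Integrate each term: (1/48) ln|(s - 4)| + (1/16) ln|(s + 4)| - (1/12) ln|(s + 2)| + C


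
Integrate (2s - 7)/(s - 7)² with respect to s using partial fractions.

Decompose: α = 2, β = 2·7 - 7 = 7, so (2s - 7)/(s - 7)² = 2/(s - 7) + 7/(s - 7)². Integrate: ∫ α/(s - 7) ds = 2 ln|(s - 7)|; ∫ β/(s - 7)² ds = -7/(s - 7). Sum: 2 ln|(s - 7)| - 7/(s - 7) + C


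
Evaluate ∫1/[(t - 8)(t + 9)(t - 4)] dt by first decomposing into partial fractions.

Cover-up: A = 1/68, B = 1/221, C = -1/52. Decomposition: (1/68)/(t - 8) + (1/221)/(t + 9) - (1/52)/(t - 4). Integrate each term: (1/68) ln|(t - 8)| + (1/221) ln|(t + 9)| - (1/52) ln|(t - 4)| + C


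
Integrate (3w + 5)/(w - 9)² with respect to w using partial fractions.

Decompose: A = 3, B = 3·9 + 5 = 32, so (3w + 5)/(w - 9)² = 3/(w - 9) + 32/(w - 9)². Integrate: ∫ A/(w - 9) dw = 3 ln|(w - 9)|; ∫ B/(w - 9)² dw = -32/(w - 9). Sum: 3 ln|(w - 9)| - 32/(w - 9) + C


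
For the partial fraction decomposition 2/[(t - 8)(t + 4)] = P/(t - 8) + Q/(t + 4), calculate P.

Cover-up at t = 8: P = 2/(8 + 4) = 2/12 = 1/6


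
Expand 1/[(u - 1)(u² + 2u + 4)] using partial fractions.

Cover-up at u = 1: α = 1/(1² + 2·1 + 4) = 1/7. Then β = -α = -1/7, γ = -α·(2 + 1) = -3/7
Result: (1/7)/(u - 1) - ((1/7)u + 3/7)/(u² + 2u + 4)


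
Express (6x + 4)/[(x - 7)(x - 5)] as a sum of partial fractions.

At x=7: α = (6·7 + 4)/(7 - 5) = 23. At x=5: β = (6·5 + 4)/(5 - 7) = -17
Result: 23/(x - 7) - 17/(x - 5)


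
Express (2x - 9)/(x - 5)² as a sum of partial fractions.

(2x - 9) = α(x - 5) + β. At x = 5: β = 2·5 - 9 = 1. Coeff of x: α = 2
Result: 2/(x - 5) + 1/(x - 5)²


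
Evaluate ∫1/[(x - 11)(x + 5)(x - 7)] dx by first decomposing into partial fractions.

Cover-up: P = 1/64, Q = 1/192, R = -1/48. Decomposition: (1/64)/(x - 11) + (1/192)/(x + 5) - (1/48)/(x - 7). Integrate each term: (1/64) ln|(x - 11)| + (1/192) ln|(x + 5)| - (1/48) ln|(x - 7)| + C


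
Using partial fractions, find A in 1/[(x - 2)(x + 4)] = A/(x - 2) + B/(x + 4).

Cover-up at x = 2: A = 1/(2 + 4) = 1/6


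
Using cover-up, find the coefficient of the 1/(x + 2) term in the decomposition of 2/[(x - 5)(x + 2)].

Cover (x + 2), set x=-2: 2/((x - 5) at x=-2) = 2/(-7) = -2/7


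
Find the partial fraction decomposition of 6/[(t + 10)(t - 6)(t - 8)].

Using cover-up method: A = 1/48, B = -3/16, C = 1/6
Result: (1/48)/(t + 10) - (3/16)/(t - 6) + (1/6)/(t - 8)


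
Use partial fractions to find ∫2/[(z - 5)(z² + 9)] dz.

Cover-up at z=5: α = 2/(5²+9) = 1/17. Coeff matching: β = -1/17, γ = -5/17. Decomposition: (1/17)/(z - 5) - ((1/17)z + 5/17)/(z² + 9). Integrate: linear → ln, quadratic → (1/2)ln + arctan: (1/17) ln|(z - 5)| - (1/34) ln(z² + 9) - (5/51) arctan(z/3) + C


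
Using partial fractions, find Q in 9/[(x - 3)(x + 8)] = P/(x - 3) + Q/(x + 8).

Cover-up at x = -8: Q = 9/(-8 - 3) = -9/11


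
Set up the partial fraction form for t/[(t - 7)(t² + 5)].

Linear + irreducible quadratic: α/(t - 7) + (βt + γ)/(t² + 5)


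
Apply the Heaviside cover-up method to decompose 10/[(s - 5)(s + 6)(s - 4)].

Cover (s - 5), s=5: P = 10/[(5 + 6)(5 - 4)] = 10/11. Cover (s + 6), s=-6: Q = 10/[(-6 - 5)(-6 - 4)] = 1/11. Cover (s - 4), s=4: R = 10/[(4 - 5)(4 + 6)] = -1.
Result: (10/11)/(s - 5) + (1/11)/(s + 6) - 1/(s - 4)


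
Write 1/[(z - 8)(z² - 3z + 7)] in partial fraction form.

Cover-up at z = 8: P = 1/(8² - 3·8 + 7) = 1/47. Then Q = -P = -1/47, R = -P·(-3 + 8) = -5/47
Result: (1/47)/(z - 8) - ((1/47)z + 5/47)/(z² - 3z + 7)


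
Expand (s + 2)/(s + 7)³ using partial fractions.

(s + 2) = α(s + 7)² + β(s + 7) + γ. At s = -7: γ = 1·(-7) + 2 = -5. Coefficients: α = 0, β = 1
Result: 1/(s + 7)² - 5/(s + 7)³


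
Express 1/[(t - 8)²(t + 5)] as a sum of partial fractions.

Cover-up at t=-5: R = 1/(-5 - 8)² = 1/169. Cover-up at t=8: Q = 1/(8 + 5) = 1/13. Comparing t² coeff: P = -R = -1/169
Result: (-1/169)/(t - 8) + (1/13)/(t - 8)² + (1/169)/(t + 5)


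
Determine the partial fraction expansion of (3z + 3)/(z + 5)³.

(3z + 3) = P(z + 5)² + Q(z + 5) + R. At z = -5: R = 3·(-5) + 3 = -12. Coefficients: P = 0, Q = 3
Result: 3/(z + 5)² - 12/(z + 5)³


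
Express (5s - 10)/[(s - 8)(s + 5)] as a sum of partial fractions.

At s=8: α = (5·8 - 10)/(8 + 5) = 30/13. At s=-5: β = (5·(-5) - 10)/(-5 - 8) = 35/13
Result: (30/13)/(s - 8) + (35/13)/(s + 5)


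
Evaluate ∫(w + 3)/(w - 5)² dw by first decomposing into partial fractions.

Decompose: A = 1, B = 1·5 + 3 = 8, so (w + 3)/(w - 5)² = 1/(w - 5) + 8/(w - 5)². Integrate: ∫ A/(w - 5) dw = ln|(w - 5)|; ∫ B/(w - 5)² dw = -8/(w - 5). Sum: ln|(w - 5)| - 8/(w - 5) + C


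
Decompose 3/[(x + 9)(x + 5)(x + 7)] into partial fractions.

Using cover-up method: α = 3/8, β = 3/8, γ = -3/4
Result: (3/8)/(x + 9) + (3/8)/(x + 5) - (3/4)/(x + 7)


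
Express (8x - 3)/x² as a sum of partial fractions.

(8x - 3) = αx + β. At x = 0: β = 8·0 - 3 = -3. Coeff of x: α = 8
Result: 8/x - 3/x²


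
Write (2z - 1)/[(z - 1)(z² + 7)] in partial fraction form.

At z=1: α = (2·1 - 1)/(1² + 7) = 1/8. β = -α = -1/8, γ = 2 - 1·α = 15/8
Result: (1/8)/(z - 1) - ((1/8)z - 15/8)/(z² + 7)


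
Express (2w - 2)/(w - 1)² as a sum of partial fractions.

(2w - 2) = A(w - 1) + B. At w = 1: B = 2·1 - 2 = 0. Coeff of w: A = 2
Result: 2/(w - 1)


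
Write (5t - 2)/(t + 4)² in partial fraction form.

(5t - 2) = A(t + 4) + B. At t = -4: B = 5·(-4) - 2 = -22. Coeff of t: A = 5
Result: 5/(t + 4) - 22/(t + 4)²


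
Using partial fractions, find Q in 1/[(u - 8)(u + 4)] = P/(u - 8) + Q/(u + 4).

Cover-up at u = -4: Q = 1/(-4 - 8) = -1/12


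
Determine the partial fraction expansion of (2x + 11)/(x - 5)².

(2x + 11) = A(x - 5) + B. At x = 5: B = 2·5 + 11 = 21. Coeff of x: A = 2
Result: 2/(x - 5) + 21/(x - 5)²


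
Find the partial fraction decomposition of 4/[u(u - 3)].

4/u(u - 3) = P/u + Q/(u - 3). P = 4/(0 - 3) = -4/3, Q = 4/(3 - 0) = 4/3
Result: (-4/3)/u + (4/3)/(u - 3)


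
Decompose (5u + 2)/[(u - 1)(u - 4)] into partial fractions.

At u=1: A = (5·1 + 2)/(1 - 4) = -7/3. At u=4: B = (5·4 + 2)/(4 - 1) = 22/3
Result: (-7/3)/(u - 1) + (22/3)/(u - 4)


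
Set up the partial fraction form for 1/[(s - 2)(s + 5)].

Distinct linear factors: P/(s - 2) + Q/(s + 5)


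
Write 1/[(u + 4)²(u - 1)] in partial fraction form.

Cover-up at u=1: γ = 1/(1 + 4)² = 1/25. Cover-up at u=-4: β = 1/(-4 - 1) = -1/5. Comparing u² coeff: α = -γ = -1/25
Result: (-1/25)/(u + 4) - (1/5)/(u + 4)² + (1/25)/(u - 1)


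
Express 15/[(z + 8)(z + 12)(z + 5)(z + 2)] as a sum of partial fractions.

Using Heaviside cover-up: (5/24)/(z + 8) - (3/56)/(z + 12) - (5/21)/(z + 5) + (1/12)/(z + 2)


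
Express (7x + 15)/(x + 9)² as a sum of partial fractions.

(7x + 15) = α(x + 9) + β. At x = -9: β = 7·(-9) + 15 = -48. Coeff of x: α = 7
Result: 7/(x + 9) - 48/(x + 9)²


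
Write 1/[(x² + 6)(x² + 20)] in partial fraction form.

Coefficient matching gives P = R = 0, Q = 1/(20-6) = 1/14, S = -Q = -1/14
Result: (1/14)/(x² + 6) - (1/14)/(x² + 20)


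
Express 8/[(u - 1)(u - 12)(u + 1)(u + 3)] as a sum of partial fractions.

Using Heaviside cover-up: (-1/11)/(u - 1) + (8/2145)/(u - 12) + (2/13)/(u + 1) - (1/15)/(u + 3)


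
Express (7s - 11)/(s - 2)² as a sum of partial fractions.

(7s - 11) = α(s - 2) + β. At s = 2: β = 7·2 - 11 = 3. Coeff of s: α = 7
Result: 7/(s - 2) + 3/(s - 2)²


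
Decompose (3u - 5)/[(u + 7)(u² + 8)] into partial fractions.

At u=-7: α = (3·(-7) - 5)/((-7)² + 8) = -26/57. β = -α = 26/57, γ = 3 - (-7)·α = -11/57
Result: (-26/57)/(u + 7) + ((26/57)u - 11/57)/(u² + 8)


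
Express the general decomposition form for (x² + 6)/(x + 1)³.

Repeated linear factor (power 3): A/(x + 1) + B/(x + 1)² + C/(x + 1)³


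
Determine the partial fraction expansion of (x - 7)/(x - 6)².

(x - 7) = A(x - 6) + B. At x = 6: B = 1·6 - 7 = -1. Coeff of x: A = 1
Result: 1/(x - 6) - 1/(x - 6)²


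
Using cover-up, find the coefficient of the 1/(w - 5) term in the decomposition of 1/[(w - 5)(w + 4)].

Cover (w - 5), set w=5: 1/((w + 4) at w=5) = 1/(9) = 1/9


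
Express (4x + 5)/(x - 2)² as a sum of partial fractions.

(4x + 5) = A(x - 2) + B. At x = 2: B = 4·2 + 5 = 13. Coeff of x: A = 4
Result: 4/(x - 2) + 13/(x - 2)²


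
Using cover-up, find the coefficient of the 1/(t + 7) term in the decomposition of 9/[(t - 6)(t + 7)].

Cover (t + 7), set t=-7: 9/((t - 6) at t=-7) = 9/(-13) = -9/13


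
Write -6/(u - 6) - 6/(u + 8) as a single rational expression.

Common denominator (u - 6)(u + 8). Numerator: -6(u + 8) - 6(u - 6) = (-6u - 48) - (6u - 36) = -12u - 12
Result: (-12u - 12)/[(u - 6)(u + 8)]


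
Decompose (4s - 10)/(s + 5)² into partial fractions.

(4s - 10) = A(s + 5) + B. At s = -5: B = 4·(-5) - 10 = -30. Coeff of s: A = 4
Result: 4/(s + 5) - 30/(s + 5)²


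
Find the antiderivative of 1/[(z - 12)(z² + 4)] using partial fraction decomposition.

Cover-up at z=12: α = 1/(12²+4) = 1/148. Coeff matching: β = -1/148, γ = -3/37. Decomposition: (1/148)/(z - 12) - ((1/148)z + 3/37)/(z² + 4). Integrate: linear → ln, quadratic → (1/2)ln + arctan: (1/148) ln|(z - 12)| - (1/296) ln(z² + 4) - (3/74) arctan(z/2) + C


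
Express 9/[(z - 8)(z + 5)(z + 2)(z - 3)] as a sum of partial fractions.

Using Heaviside cover-up: (9/650)/(z - 8) - (3/104)/(z + 5) + (3/50)/(z + 2) - (9/200)/(z - 3)


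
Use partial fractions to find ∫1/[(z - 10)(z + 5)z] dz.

Cover-up: P = 1/150, Q = 1/75, R = -1/50. Decomposition: (1/150)/(z - 10) + (1/75)/(z + 5) - (1/50)/z. Integrate each term: (1/150) ln|(z - 10)| + (1/75) ln|(z + 5)| - (1/50) ln|z| + C


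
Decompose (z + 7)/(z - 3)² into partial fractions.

(z + 7) = α(z - 3) + β. At z = 3: β = 1·3 + 7 = 10. Coeff of z: α = 1
Result: 1/(z - 3) + 10/(z - 3)²


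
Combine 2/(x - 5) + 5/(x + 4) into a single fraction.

Common denominator (x - 5)(x + 4). Numerator: 2(x + 4) + 5(x - 5) = (2x + 8) + (5x - 25) = 7x - 17
Result: (7x - 17)/[(x - 5)(x + 4)]


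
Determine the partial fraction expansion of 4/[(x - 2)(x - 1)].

4/(x - 2)(x - 1) = A/(x - 2) + B/(x - 1). A = 4/(2 - 1) = 4, B = 4/(1 - 2) = -4
Result: 4/(x - 2) - 4/(x - 1)


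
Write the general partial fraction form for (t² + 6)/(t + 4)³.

Repeated linear factor (power 3): α/(t + 4) + β/(t + 4)² + γ/(t + 4)³


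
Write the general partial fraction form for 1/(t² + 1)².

Repeated quadratic factor: (At + B)/(t² + 1) + (Ct + D)/(t² + 1)²


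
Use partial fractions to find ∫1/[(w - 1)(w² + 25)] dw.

Cover-up at w=1: P = 1/(1²+25) = 1/26. Coeff matching: Q = -1/26, R = -1/26. Decomposition: (1/26)/(w - 1) - ((1/26)w + 1/26)/(w² + 25). Integrate: linear → ln, quadratic → (1/2)ln + arctan: (1/26) ln|(w - 1)| - (1/52) ln(w² + 25) - (1/130) arctan(w/5) + C


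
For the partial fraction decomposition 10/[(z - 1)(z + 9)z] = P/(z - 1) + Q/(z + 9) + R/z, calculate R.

Cover-up at z = 0: R = 10/[(0 - 1)(0 + 9)] = 10/[(-1)(9)] = -10/9


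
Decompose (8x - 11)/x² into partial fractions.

(8x - 11) = Px + Q. At x = 0: Q = 8·0 - 11 = -11. Coeff of x: P = 8
Result: 8/x - 11/x²


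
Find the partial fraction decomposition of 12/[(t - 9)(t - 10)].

12/(t - 9)(t - 10) = P/(t - 9) + Q/(t - 10). P = 12/(9 - 10) = -12, Q = 12/(10 - 9) = 12
Result: -12/(t - 9) + 12/(t - 10)


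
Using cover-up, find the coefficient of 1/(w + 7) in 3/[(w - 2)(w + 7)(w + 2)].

Cover (w + 7), set w=-7: 3/[(-7 - 2)(-7 + 2)] = 1/15


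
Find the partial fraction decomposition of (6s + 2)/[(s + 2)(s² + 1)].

At s=-2: P = (6·(-2) + 2)/((-2)² + 1) = -2. Q = -P = 2, R = 6 - (-2)·P = 2
Result: -2/(s + 2) + (2s + 2)/(s² + 1)


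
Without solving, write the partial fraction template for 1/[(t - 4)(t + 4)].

Distinct linear factors: A/(t - 4) + B/(t + 4)


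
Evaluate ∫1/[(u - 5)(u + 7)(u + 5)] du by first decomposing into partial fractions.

Cover-up: P = 1/120, Q = 1/24, R = -1/20. Decomposition: (1/120)/(u - 5) + (1/24)/(u + 7) - (1/20)/(u + 5). Integrate each term: (1/120) ln|(u - 5)| + (1/24) ln|(u + 7)| - (1/20) ln|(u + 5)| + C


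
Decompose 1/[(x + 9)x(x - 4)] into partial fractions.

Using cover-up method: P = 1/117, Q = -1/36, R = 1/52
Result: (1/117)/(x + 9) - (1/36)/x + (1/52)/(x - 4)


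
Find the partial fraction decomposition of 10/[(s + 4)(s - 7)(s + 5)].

Using cover-up method: A = -10/11, B = 5/66, C = 5/6
Result: (-10/11)/(s + 4) + (5/66)/(s - 7) + (5/6)/(s + 5)


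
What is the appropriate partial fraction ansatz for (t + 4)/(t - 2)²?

Repeated linear factor: α/(t - 2) + β/(t - 2)²


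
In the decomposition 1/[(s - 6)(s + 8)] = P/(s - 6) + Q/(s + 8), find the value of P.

Cover-up at s = 6: P = 1/(6 + 8) = 1/14


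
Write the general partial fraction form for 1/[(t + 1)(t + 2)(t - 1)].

Three distinct linear factors: P/(t + 1) + Q/(t + 2) + R/(t - 1)


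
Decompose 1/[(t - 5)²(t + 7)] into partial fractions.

Cover-up at t=-7: R = 1/(-7 - 5)² = 1/144. Cover-up at t=5: Q = 1/(5 + 7) = 1/12. Comparing t² coeff: P = -R = -1/144
Result: (-1/144)/(t - 5) + (1/12)/(t - 5)² + (1/144)/(t + 7)


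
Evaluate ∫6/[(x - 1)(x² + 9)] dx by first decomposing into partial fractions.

Cover-up at x=1: α = 6/(1²+9) = 3/5. Coeff matching: β = -3/5, γ = -3/5. Decomposition: (3/5)/(x - 1) - ((3/5)x + 3/5)/(x² + 9). Integrate: linear → ln, quadratic → (1/2)ln + arctan: (3/5) ln|(x - 1)| - (3/10) ln(x² + 9) - (1/5) arctan(x/3) + C


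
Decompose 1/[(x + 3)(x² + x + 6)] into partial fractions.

Cover-up at x = -3: P = 1/((-3)² + 1·(-3) + 6) = 1/12. Then Q = -P = -1/12, R = -P·(1 - 3) = 1/6
Result: (1/12)/(x + 3) - ((1/12)x - 1/6)/(x² + x + 6)


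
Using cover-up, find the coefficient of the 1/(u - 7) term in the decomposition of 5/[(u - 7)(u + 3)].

Cover (u - 7), set u=7: 5/((u + 3) at u=7) = 5/(10) = 1/2


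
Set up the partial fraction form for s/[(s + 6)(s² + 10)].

Linear + irreducible quadratic: P/(s + 6) + (Qs + R)/(s² + 10)


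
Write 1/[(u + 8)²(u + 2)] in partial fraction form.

Cover-up at u=-2: C = 1/(-2 + 8)² = 1/36. Cover-up at u=-8: B = 1/(-8 + 2) = -1/6. Comparing u² coeff: A = -C = -1/36
Result: (-1/36)/(u + 8) - (1/6)/(u + 8)² + (1/36)/(u + 2)


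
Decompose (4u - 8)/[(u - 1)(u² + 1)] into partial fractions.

At u=1: α = (4·1 - 8)/(1² + 1) = -2. β = -α = 2, γ = 4 - 1·α = 6
Result: -2/(u - 1) + (2u + 6)/(u² + 1)


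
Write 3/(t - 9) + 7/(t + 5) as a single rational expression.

Common denominator (t - 9)(t + 5). Numerator: 3(t + 5) + 7(t - 9) = (3t + 15) + (7t - 63) = 10t - 48
Result: (10t - 48)/[(t - 9)(t + 5)]


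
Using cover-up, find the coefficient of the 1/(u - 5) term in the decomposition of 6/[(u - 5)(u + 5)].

Cover (u - 5), set u=5: 6/((u + 5) at u=5) = 6/(10) = 3/5


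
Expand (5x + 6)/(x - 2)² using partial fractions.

(5x + 6) = α(x - 2) + β. At x = 2: β = 5·2 + 6 = 16. Coeff of x: α = 5
Result: 5/(x - 2) + 16/(x - 2)²


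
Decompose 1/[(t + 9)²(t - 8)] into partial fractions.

Cover-up at t=8: γ = 1/(8 + 9)² = 1/289. Cover-up at t=-9: β = 1/(-9 - 8) = -1/17. Comparing t² coeff: α = -γ = -1/289
Result: (-1/289)/(t + 9) - (1/17)/(t + 9)² + (1/289)/(t - 8)


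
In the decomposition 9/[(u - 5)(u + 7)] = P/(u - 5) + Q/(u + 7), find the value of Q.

Cover-up at u = -7: Q = 9/(-7 - 5) = -9/12 = -3/4


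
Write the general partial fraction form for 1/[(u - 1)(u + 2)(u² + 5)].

Two linear + quadratic: P/(u - 1) + Q/(u + 2) + (Ru + S)/(u² + 5)


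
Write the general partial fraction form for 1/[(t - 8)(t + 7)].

Distinct linear factors: P/(t - 8) + Q/(t + 7)


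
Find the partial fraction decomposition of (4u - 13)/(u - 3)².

(4u - 13) = A(u - 3) + B. At u = 3: B = 4·3 - 13 = -1. Coeff of u: A = 4
Result: 4/(u - 3) - 1/(u - 3)²


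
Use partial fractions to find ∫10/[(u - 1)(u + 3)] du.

Decompose: 10/[(u - 1)(u + 3)] = (5/2)/(u - 1) - (5/2)/(u + 3). Integrate each term: (5/2) ln|(u - 1)| - (5/2) ln|(u + 3)| + C


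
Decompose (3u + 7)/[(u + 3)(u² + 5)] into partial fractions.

At u=-3: α = (3·(-3) + 7)/((-3)² + 5) = -1/7. β = -α = 1/7, γ = 3 - (-3)·α = 18/7
Result: (-1/7)/(u + 3) + ((1/7)u + 18/7)/(u² + 5)


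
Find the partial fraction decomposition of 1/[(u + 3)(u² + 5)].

Cover-up at u = -3: A = 1/((-3)² + 5) = 1/14. Then B = -A = -1/14, C = -A·(0 - 3) = 3/14
Result: (1/14)/(u + 3) - ((1/14)u - 3/14)/(u² + 5)


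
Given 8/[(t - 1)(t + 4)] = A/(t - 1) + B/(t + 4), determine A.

Cover-up at t = 1: A = 8/(1 + 4) = 8/5


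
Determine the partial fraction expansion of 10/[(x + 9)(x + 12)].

10/(x + 9)(x + 12) = α/(x + 9) + β/(x + 12). α = 10/(-9 + 12) = 10/3, β = 10/(-12 + 9) = -10/3
Result: (10/3)/(x + 9) - (10/3)/(x + 12)


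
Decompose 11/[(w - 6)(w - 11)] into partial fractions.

11/(w - 6)(w - 11) = A/(w - 6) + B/(w - 11). A = 11/(6 - 11) = -11/5, B = 11/(11 - 6) = 11/5
Result: (-11/5)/(w - 6) + (11/5)/(w - 11)


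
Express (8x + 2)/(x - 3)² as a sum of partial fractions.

(8x + 2) = A(x - 3) + B. At x = 3: B = 8·3 + 2 = 26. Coeff of x: A = 8
Result: 8/(x - 3) + 26/(x - 3)²


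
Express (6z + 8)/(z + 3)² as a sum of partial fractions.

(6z + 8) = α(z + 3) + β. At z = -3: β = 6·(-3) + 8 = -10. Coeff of z: α = 6
Result: 6/(z + 3) - 10/(z + 3)²


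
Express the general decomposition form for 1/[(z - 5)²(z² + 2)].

Repeated linear + quadratic: P/(z - 5) + Q/(z - 5)² + (Rz + S)/(z² + 2)


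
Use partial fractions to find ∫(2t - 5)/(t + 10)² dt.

Decompose: α = 2, β = 2·(-10) - 5 = -25, so (2t - 5)/(t + 10)² = 2/(t + 10) - 25/(t + 10)². Integrate: ∫ α/(t + 10) dt = 2 ln|(t + 10)|; ∫ β/(t + 10)² dt = 25/(t + 10). Sum: 2 ln|(t + 10)| + 25/(t + 10) + C


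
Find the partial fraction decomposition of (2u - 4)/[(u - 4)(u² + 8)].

At u=4: α = (2·4 - 4)/(4² + 8) = 1/6. β = -α = -1/6, γ = 2 - 4·α = 4/3
Result: (1/6)/(u - 4) - ((1/6)u - 4/3)/(u² + 8)


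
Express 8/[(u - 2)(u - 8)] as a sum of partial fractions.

8/(u - 2)(u - 8) = α/(u - 2) + β/(u - 8). α = 8/(2 - 8) = -4/3, β = 8/(8 - 2) = 4/3
Result: (-4/3)/(u - 2) + (4/3)/(u - 8)


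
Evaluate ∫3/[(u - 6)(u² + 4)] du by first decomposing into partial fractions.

Cover-up at u=6: P = 3/(6²+4) = 3/40. Coeff matching: Q = -3/40, R = -9/20. Decomposition: (3/40)/(u - 6) - ((3/40)u + 9/20)/(u² + 4). Integrate: linear → ln, quadratic → (1/2)ln + arctan: (3/40) ln|(u - 6)| - (3/80) ln(u² + 4) - (9/40) arctan(u/2) + C


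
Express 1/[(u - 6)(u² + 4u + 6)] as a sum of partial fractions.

Cover-up at u = 6: P = 1/(6² + 4·6 + 6) = 1/66. Then Q = -P = -1/66, R = -P·(4 + 6) = -5/33
Result: (1/66)/(u - 6) - ((1/66)u + 5/33)/(u² + 4u + 6)


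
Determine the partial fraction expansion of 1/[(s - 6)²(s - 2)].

Cover-up at s=2: C = 1/(2 - 6)² = 1/16. Cover-up at s=6: B = 1/(6 - 2) = 1/4. Comparing s² coeff: A = -C = -1/16
Result: (-1/16)/(s - 6) + (1/4)/(s - 6)² + (1/16)/(s - 2)


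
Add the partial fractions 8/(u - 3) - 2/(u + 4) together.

Common denominator (u - 3)(u + 4). Numerator: 8(u + 4) - 2(u - 3) = (8u + 32) - (2u - 6) = 6u + 38
Result: (6u + 38)/[(u - 3)(u + 4)]


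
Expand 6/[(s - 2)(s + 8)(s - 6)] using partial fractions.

Using cover-up method: A = -3/20, B = 3/70, C = 3/28
Result: (-3/20)/(s - 2) + (3/70)/(s + 8) + (3/28)/(s - 6)


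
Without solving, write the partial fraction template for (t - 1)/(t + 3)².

Repeated linear factor: A/(t + 3) + B/(t + 3)²


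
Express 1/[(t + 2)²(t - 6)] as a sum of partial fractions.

Cover-up at t=6: γ = 1/(6 + 2)² = 1/64. Cover-up at t=-2: β = 1/(-2 - 6) = -1/8. Comparing t² coeff: α = -γ = -1/64
Result: (-1/64)/(t + 2) - (1/8)/(t + 2)² + (1/64)/(t - 6)


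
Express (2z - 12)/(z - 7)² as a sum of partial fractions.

(2z - 12) = P(z - 7) + Q. At z = 7: Q = 2·7 - 12 = 2. Coeff of z: P = 2
Result: 2/(z - 7) + 2/(z - 7)²


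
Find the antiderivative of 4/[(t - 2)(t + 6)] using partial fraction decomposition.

Decompose: 4/[(t - 2)(t + 6)] = (1/2)/(t - 2) - (1/2)/(t + 6). Integrate each term: (1/2) ln|(t - 2)| - (1/2) ln|(t + 6)| + C


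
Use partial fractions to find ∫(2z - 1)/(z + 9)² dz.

Decompose: A = 2, B = 2·(-9) - 1 = -19, so (2z - 1)/(z + 9)² = 2/(z + 9) - 19/(z + 9)². Integrate: ∫ A/(z + 9) dz = 2 ln|(z + 9)|; ∫ B/(z + 9)² dz = 19/(z + 9). Sum: 2 ln|(z + 9)| + 19/(z + 9) + C


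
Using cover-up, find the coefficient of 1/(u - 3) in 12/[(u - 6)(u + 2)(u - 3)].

Cover (u - 3), set u=3: 12/[(3 - 6)(3 + 2)] = -4/5


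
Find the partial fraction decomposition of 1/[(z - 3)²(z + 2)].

Cover-up at z=-2: C = 1/(-2 - 3)² = 1/25. Cover-up at z=3: B = 1/(3 + 2) = 1/5. Comparing z² coeff: A = -C = -1/25
Result: (-1/25)/(z - 3) + (1/5)/(z - 3)² + (1/25)/(z + 2)


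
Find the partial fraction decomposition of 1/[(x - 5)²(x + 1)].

Cover-up at x=-1: γ = 1/(-1 - 5)² = 1/36. Cover-up at x=5: β = 1/(5 + 1) = 1/6. Comparing x² coeff: α = -γ = -1/36
Result: (-1/36)/(x - 5) + (1/6)/(x - 5)² + (1/36)/(x + 1)


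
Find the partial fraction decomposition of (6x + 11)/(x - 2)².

(6x + 11) = P(x - 2) + Q. At x = 2: Q = 6·2 + 11 = 23. Coeff of x: P = 6
Result: 6/(x - 2) + 23/(x - 2)²


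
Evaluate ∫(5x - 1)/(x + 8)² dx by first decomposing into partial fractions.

Decompose: P = 5, Q = 5·(-8) - 1 = -41, so (5x - 1)/(x + 8)² = 5/(x + 8) - 41/(x + 8)². Integrate: ∫ P/(x + 8) dx = 5 ln|(x + 8)|; ∫ Q/(x + 8)² dx = 41/(x + 8). Sum: 5 ln|(x + 8)| + 41/(x + 8) + C


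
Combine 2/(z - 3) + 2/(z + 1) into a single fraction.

Common denominator (z - 3)(z + 1). Numerator: 2(z + 1) + 2(z - 3) = (2z + 2) + (2z - 6) = 4z - 4
Result: (4z - 4)/[(z - 3)(z + 1)]


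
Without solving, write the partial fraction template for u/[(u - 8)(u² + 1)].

Linear + irreducible quadratic: P/(u - 8) + (Qu + R)/(u² + 1)


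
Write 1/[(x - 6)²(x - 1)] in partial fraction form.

Cover-up at x=1: C = 1/(1 - 6)² = 1/25. Cover-up at x=6: B = 1/(6 - 1) = 1/5. Comparing x² coeff: A = -C = -1/25
Result: (-1/25)/(x - 6) + (1/5)/(x - 6)² + (1/25)/(x - 1)


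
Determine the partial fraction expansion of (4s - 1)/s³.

(4s - 1) = As² + Bs + C. At s = 0: C = 4·0 - 1 = -1. Coefficients: A = 0, B = 4
Result: 4/s² - 1/s³


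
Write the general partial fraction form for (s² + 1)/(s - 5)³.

Repeated linear factor (power 3): α/(s - 5) + β/(s - 5)² + γ/(s - 5)³


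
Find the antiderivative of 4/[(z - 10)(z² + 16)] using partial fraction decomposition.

Cover-up at z=10: A = 4/(10²+16) = 1/29. Coeff matching: B = -1/29, C = -10/29. Decomposition: (1/29)/(z - 10) - ((1/29)z + 10/29)/(z² + 16). Integrate: linear → ln, quadratic → (1/2)ln + arctan: (1/29) ln|(z - 10)| - (1/58) ln(z² + 16) - (5/58) arctan(z/4) + C


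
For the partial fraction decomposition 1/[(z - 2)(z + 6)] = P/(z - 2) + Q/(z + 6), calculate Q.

Cover-up at z = -6: Q = 1/(-6 - 2) = -1/8


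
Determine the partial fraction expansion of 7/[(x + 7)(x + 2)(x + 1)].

Using cover-up method: α = 7/30, β = -7/5, γ = 7/6
Result: (7/30)/(x + 7) - (7/5)/(x + 2) + (7/6)/(x + 1)


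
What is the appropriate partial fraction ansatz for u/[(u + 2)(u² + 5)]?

Linear + irreducible quadratic: A/(u + 2) + (Bu + C)/(u² + 5)


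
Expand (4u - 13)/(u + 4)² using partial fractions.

(4u - 13) = P(u + 4) + Q. At u = -4: Q = 4·(-4) - 13 = -29. Coeff of u: P = 4
Result: 4/(u + 4) - 29/(u + 4)²


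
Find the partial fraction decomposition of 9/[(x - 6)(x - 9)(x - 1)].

Using cover-up method: A = -3/5, B = 3/8, C = 9/40
Result: (-3/5)/(x - 6) + (3/8)/(x - 9) + (9/40)/(x - 1)


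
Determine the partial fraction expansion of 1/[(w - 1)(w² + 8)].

Cover-up at w = 1: α = 1/(1² + 8) = 1/9. Then β = -α = -1/9, γ = -α·(0 + 1) = -1/9
Result: (1/9)/(w - 1) - ((1/9)w + 1/9)/(w² + 8)


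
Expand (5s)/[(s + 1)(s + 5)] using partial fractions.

At s=-1: A = (5·(-1) + 0)/(-1 + 5) = -5/4. At s=-5: B = (5·(-5) + 0)/(-5 + 1) = 25/4
Result: (-5/4)/(s + 1) + (25/4)/(s + 5)


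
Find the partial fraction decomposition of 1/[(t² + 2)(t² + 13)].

Coefficient matching gives P = R = 0, Q = 1/(13-2) = 1/11, S = -Q = -1/11
Result: (1/11)/(t² + 2) - (1/11)/(t² + 13)


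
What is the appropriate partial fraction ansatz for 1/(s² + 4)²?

Repeated quadratic factor: (αs + β)/(s² + 4) + (γs + δ)/(s² + 4)²


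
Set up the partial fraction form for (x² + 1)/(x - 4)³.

Repeated linear factor (power 3): P/(x - 4) + Q/(x - 4)² + R/(x - 4)³


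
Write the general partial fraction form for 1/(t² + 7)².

Repeated quadratic factor: (αt + β)/(t² + 7) + (γt + δ)/(t² + 7)²


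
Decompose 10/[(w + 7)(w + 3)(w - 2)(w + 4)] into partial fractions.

Using Heaviside cover-up: (-5/54)/(w + 7) - (1/2)/(w + 3) + (1/27)/(w - 2) + (5/9)/(w + 4)


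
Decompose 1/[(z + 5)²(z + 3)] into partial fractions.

Cover-up at z=-3: C = 1/(-3 + 5)² = 1/4. Cover-up at z=-5: B = 1/(-5 + 3) = -1/2. Comparing z² coeff: A = -C = -1/4
Result: (-1/4)/(z + 5) - (1/2)/(z + 5)² + (1/4)/(z + 3)


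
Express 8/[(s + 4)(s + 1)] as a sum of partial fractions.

8/(s + 4)(s + 1) = α/(s + 4) + β/(s + 1). α = 8/(-4 + 1) = -8/3, β = 8/(-1 + 4) = 8/3
Result: (-8/3)/(s + 4) + (8/3)/(s + 1)


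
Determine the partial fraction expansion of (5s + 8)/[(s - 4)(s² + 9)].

At s=4: P = (5·4 + 8)/(4² + 9) = 28/25. Q = -P = -28/25, R = 5 - 4·P = 13/25
Result: (28/25)/(s - 4) - ((28/25)s - 13/25)/(s² + 9)


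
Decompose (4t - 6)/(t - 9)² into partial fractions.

(4t - 6) = A(t - 9) + B. At t = 9: B = 4·9 - 6 = 30. Coeff of t: A = 4
Result: 4/(t - 9) + 30/(t - 9)²


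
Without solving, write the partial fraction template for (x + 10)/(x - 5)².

Repeated linear factor: A/(x - 5) + B/(x - 5)²


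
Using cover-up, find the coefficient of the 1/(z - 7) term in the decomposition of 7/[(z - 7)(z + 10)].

Cover (z - 7), set z=7: 7/((z + 10) at z=7) = 7/(17) = 7/17


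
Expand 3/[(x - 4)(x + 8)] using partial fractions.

3/(x - 4)(x + 8) = α/(x - 4) + β/(x + 8). α = 3/(4 + 8) = 1/4, β = 3/(-8 - 4) = -1/4
Result: (1/4)/(x - 4) - (1/4)/(x + 8)


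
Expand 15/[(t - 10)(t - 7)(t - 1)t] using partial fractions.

Using Heaviside cover-up: (1/18)/(t - 10) - (5/42)/(t - 7) + (5/18)/(t - 1) - (3/14)/t


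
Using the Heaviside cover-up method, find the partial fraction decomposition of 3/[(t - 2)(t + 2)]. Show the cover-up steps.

Cover (t - 2): set t=2, get A = 3/(2 + 2) = 3/4. Cover (t + 2): set t=-2, get B = 3/(-2 - 2) = -3/4.
Result: (3/4)/(t - 2) - (3/4)/(t + 2)


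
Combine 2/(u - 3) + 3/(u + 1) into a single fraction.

Common denominator (u - 3)(u + 1). Numerator: 2(u + 1) + 3(u - 3) = (2u + 2) + (3u - 9) = 5u - 7
Result: (5u - 7)/[(u - 3)(u + 1)]


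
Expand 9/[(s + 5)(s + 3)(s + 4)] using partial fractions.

Using cover-up method: A = 9/2, B = 9/2, C = -9
Result: (9/2)/(s + 5) + (9/2)/(s + 3) - 9/(s + 4)


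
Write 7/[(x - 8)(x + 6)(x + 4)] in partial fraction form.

Using cover-up method: α = 1/24, β = 1/4, γ = -7/24
Result: (1/24)/(x - 8) + (1/4)/(x + 6) - (7/24)/(x + 4)


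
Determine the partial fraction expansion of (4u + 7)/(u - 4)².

(4u + 7) = A(u - 4) + B. At u = 4: B = 4·4 + 7 = 23. Coeff of u: A = 4
Result: 4/(u - 4) + 23/(u - 4)²


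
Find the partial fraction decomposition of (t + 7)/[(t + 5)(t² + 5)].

At t=-5: P = (1·(-5) + 7)/((-5)² + 5) = 1/15. Q = -P = -1/15, R = 1 - (-5)·P = 4/3
Result: (1/15)/(t + 5) - ((1/15)t - 4/3)/(t² + 5)


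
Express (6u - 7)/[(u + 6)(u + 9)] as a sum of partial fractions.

At u=-6: α = (6·(-6) - 7)/(-6 + 9) = -43/3. At u=-9: β = (6·(-9) - 7)/(-9 + 6) = 61/3
Result: (-43/3)/(u + 6) + (61/3)/(u + 9)


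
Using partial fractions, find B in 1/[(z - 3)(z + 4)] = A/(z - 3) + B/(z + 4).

Cover-up at z = -4: B = 1/(-4 - 3) = -1/7


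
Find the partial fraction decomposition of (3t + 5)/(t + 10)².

(3t + 5) = A(t + 10) + B. At t = -10: B = 3·(-10) + 5 = -25. Coeff of t: A = 3
Result: 3/(t + 10) - 25/(t + 10)²


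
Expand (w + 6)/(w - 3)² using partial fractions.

(w + 6) = A(w - 3) + B. At w = 3: B = 1·3 + 6 = 9. Coeff of w: A = 1
Result: 1/(w - 3) + 9/(w - 3)²


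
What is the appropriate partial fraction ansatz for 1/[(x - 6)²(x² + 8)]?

Repeated linear + quadratic: P/(x - 6) + Q/(x - 6)² + (Rx + S)/(x² + 8)


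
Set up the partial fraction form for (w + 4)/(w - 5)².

Repeated linear factor: P/(w - 5) + Q/(w - 5)²


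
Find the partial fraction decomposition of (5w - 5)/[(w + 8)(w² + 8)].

At w=-8: α = (5·(-8) - 5)/((-8)² + 8) = -5/8. β = -α = 5/8, γ = 5 - (-8)·α = 0
Result: (-5/8)/(w + 8) + ((5/8)w)/(w² + 8)


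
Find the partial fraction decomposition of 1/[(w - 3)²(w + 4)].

Cover-up at w=-4: R = 1/(-4 - 3)² = 1/49. Cover-up at w=3: Q = 1/(3 + 4) = 1/7. Comparing w² coeff: P = -R = -1/49
Result: (-1/49)/(w - 3) + (1/7)/(w - 3)² + (1/49)/(w + 4)


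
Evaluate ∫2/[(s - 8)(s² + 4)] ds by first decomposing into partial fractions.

Cover-up at s=8: α = 2/(8²+4) = 1/34. Coeff matching: β = -1/34, γ = -4/17. Decomposition: (1/34)/(s - 8) - ((1/34)s + 4/17)/(s² + 4). Integrate: linear → ln, quadratic → (1/2)ln + arctan: (1/34) ln|(s - 8)| - (1/68) ln(s² + 4) - (2/17) arctan(s/2) + C


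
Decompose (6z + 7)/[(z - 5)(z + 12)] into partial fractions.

At z=5: A = (6·5 + 7)/(5 + 12) = 37/17. At z=-12: B = (6·(-12) + 7)/(-12 - 5) = 65/17
Result: (37/17)/(z - 5) + (65/17)/(z + 12)


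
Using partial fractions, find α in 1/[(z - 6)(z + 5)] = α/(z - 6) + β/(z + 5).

Cover-up at z = 6: α = 1/(6 + 5) = 1/11


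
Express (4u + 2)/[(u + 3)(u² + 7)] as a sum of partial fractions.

At u=-3: α = (4·(-3) + 2)/((-3)² + 7) = -5/8. β = -α = 5/8, γ = 4 - (-3)·α = 17/8
Result: (-5/8)/(u + 3) + ((5/8)u + 17/8)/(u² + 7)


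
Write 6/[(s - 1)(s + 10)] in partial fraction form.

6/(s - 1)(s + 10) = P/(s - 1) + Q/(s + 10). P = 6/(1 + 10) = 6/11, Q = 6/(-10 - 1) = -6/11
Result: (6/11)/(s - 1) - (6/11)/(s + 10)


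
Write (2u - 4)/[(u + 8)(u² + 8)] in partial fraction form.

At u=-8: P = (2·(-8) - 4)/((-8)² + 8) = -5/18. Q = -P = 5/18, R = 2 - (-8)·P = -2/9
Result: (-5/18)/(u + 8) + ((5/18)u - 2/9)/(u² + 8)


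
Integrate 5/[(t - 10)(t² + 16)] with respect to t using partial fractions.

Cover-up at t=10: α = 5/(10²+16) = 5/116. Coeff matching: β = -5/116, γ = -25/58. Decomposition: (5/116)/(t - 10) - ((5/116)t + 25/58)/(t² + 16). Integrate: linear → ln, quadratic → (1/2)ln + arctan: (5/116) ln|(t - 10)| - (5/232) ln(t² + 16) - (25/232) arctan(t/4) + C


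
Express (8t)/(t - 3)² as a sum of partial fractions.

(8t) = P(t - 3) + Q. At t = 3: Q = 8·3 + 0 = 24. Coeff of t: P = 8
Result: 8/(t - 3) + 24/(t - 3)²


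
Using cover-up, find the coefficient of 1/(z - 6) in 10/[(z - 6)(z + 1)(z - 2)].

Cover (z - 6), set z=6: 10/[(6 + 1)(6 - 2)] = 5/14


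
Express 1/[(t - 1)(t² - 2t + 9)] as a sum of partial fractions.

Cover-up at t = 1: A = 1/(1² - 2·1 + 9) = 1/8. Then B = -A = -1/8, C = -A·(-2 + 1) = 1/8
Result: (1/8)/(t - 1) - ((1/8)t - 1/8)/(t² - 2t + 9)


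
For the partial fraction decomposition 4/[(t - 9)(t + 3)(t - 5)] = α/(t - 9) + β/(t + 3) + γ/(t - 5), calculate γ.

Cover-up at t = 5: γ = 4/[(5 - 9)(5 + 3)] = 4/[(-4)(8)] = -4/32 = -1/8


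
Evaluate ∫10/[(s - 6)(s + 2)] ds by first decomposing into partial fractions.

Decompose: 10/[(s - 6)(s + 2)] = (5/4)/(s - 6) - (5/4)/(s + 2). Integrate each term: (5/4) ln|(s - 6)| - (5/4) ln|(s + 2)| + C


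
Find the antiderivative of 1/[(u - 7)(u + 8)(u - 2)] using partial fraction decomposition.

Cover-up: A = 1/75, B = 1/150, C = -1/50. Decomposition: (1/75)/(u - 7) + (1/150)/(u + 8) - (1/50)/(u - 2). Integrate each term: (1/75) ln|(u - 7)| + (1/150) ln|(u + 8)| - (1/50) ln|(u - 2)| + C
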